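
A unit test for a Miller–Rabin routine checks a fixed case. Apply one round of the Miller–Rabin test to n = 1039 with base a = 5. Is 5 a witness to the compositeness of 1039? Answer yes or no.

n − 1 = 1038 = 2^1 · 519, so s = 1 and d = 519.
x_0 = 5^519 mod 1039 = 1.
x_0 = 1, so 5 is not a witness.

no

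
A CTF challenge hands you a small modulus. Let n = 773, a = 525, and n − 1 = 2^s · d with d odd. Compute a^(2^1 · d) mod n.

n − 1 = 772 = 2^2 · 193, so s = 2 and d = 193.
Repeated squaring mod 773: 525^1 ≡ 525, 525^2 ≡ 437, 525^4 ≡ 38, 525^8 ≡ 671, 525^16 ≡ 355, 525^32 ≡ 26, 525^64 ≡ 676, 525^128 ≡ 133.
193 = 128 + 64 + 1, so 525^193 ≡ 133·676·525 ≡ 1 (mod 773).
x_0 = 1.
x_1 = 1^2 mod 773 = 1.

1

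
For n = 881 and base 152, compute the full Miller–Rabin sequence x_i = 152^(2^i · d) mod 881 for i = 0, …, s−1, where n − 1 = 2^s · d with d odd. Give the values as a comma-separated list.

177, 494, 880, 1

n − 1 = 880 = 2^4 · 55, so s = 4 and d = 55.
x_0 = 152^55 mod 881 = 177.
x_1 = 177^2 mod 881 = 494.
x_2 = 494^2 mod 881 = 880.
x_3 = 880^2 mod 881 = 1.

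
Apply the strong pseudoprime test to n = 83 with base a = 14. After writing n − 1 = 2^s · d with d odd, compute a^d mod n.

82

n − 1 = 82 = 2^1 · 41, so s = 1 and d = 41.
14^41 mod 83 = 82.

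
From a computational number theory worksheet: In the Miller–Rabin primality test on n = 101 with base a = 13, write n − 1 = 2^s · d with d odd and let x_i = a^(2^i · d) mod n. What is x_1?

n − 1 = 100 = 2^2 · 25, so s = 2 and d = 25.
x_0 = 13^25 mod 101 = 100.
x_1 = 100^2 mod 101 = 1.

1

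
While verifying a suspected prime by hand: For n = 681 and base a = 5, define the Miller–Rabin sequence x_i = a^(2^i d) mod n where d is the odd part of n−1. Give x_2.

n − 1 = 680 = 2^3 · 85, so s = 3 and d = 85.
Repeated squaring mod 681: 5^1 ≡ 5, 5^2 ≡ 25, 5^4 ≡ 625, 5^8 ≡ 412, 5^16 ≡ 175, 5^32 ≡ 661, 5^64 ≡ 400.
85 = 64 + 16 + 4 + 1, so 5^85 ≡ 400·175·625·5 ≡ 542 (mod 681).
x_0 = 542.
x_1 = 542^2 mod 681 = 253.
x_2 = 253^2 mod 681 = 676.

676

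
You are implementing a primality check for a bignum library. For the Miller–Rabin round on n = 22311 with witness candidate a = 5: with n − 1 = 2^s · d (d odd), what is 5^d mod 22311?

n − 1 = 22310 = 2^1 · 11155, so s = 1 and d = 11155.
5^11155 mod 22311 = 19301.

19301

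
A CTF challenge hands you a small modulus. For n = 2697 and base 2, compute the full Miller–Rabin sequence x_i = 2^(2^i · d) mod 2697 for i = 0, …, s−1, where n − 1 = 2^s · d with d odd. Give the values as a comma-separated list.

872, 2527, 1930

n − 1 = 2696 = 2^3 · 337, so s = 3 and d = 337.
x_0 = 2^337 mod 2697 = 872.
x_1 = 872^2 mod 2697 = 2527.
x_2 = 2527^2 mod 2697 = 1930.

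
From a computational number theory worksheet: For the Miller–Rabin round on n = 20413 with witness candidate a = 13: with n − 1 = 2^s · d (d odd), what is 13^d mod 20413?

6160

n − 1 = 20412 = 2^2 · 5103, so s = 2 and d = 5103.
Repeated squaring mod 20413: 13^1 ≡ 13, 13^2 ≡ 169, 13^4 ≡ 8148, 13^8 ≡ 6828, 13^16 ≡ 18705, 13^32 ≡ 18618, 13^64 ≡ 17184, 13^128 ≡ 15811, 13^256 ≡ 10123, 13^512 ≡ 1869, 13^1024 ≡ 2538, 13^2048 ≡ 11349, 13^4096 ≡ 14184.
5103 = 4096 + 512 + 256 + 128 + 64 + 32 + 8 + 4 + 2 + 1, so 13^5103 ≡ 14184·1869·10123·15811·17184·18618·6828·8148·169·13 ≡ 6160 (mod 20413).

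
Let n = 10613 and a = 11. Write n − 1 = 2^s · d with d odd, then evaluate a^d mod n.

n − 1 = 10612 = 2^2 · 2653, so s = 2 and d = 2653.
Repeated squaring mod 10613: 11^1 ≡ 11, 11^2 ≡ 121, 11^4 ≡ 4028, 11^8 ≡ 8120, 11^16 ≡ 6444, 11^32 ≡ 7080, 11^64 ≡ 1201, 11^128 ≡ 9646, 11^256 ≡ 1145, 11^512 ≡ 5626, 11^1024 ≡ 3910, 11^2048 ≡ 5380.
2653 = 2048 + 512 + 64 + 16 + 8 + 4 + 1, so 11^2653 ≡ 5380·5626·1201·6444·8120·4028·11 ≡ 10612 (mod 10613).

10612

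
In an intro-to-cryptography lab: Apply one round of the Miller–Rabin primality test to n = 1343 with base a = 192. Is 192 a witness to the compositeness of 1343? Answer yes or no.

yes

n − 1 = 1342 = 2^1 · 671, so s = 1 and d = 671.
x_0 = 192^671 mod 1343 = 1112.
x_0 ∉ {1, 1342} and s = 1, so 192 is a Miller–Rabin witness and 1343 is composite.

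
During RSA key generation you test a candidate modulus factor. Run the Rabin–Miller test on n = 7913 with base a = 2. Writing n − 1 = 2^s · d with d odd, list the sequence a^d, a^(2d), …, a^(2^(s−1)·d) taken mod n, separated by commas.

5514, 2450, 4446

n − 1 = 7912 = 2^3 · 989, so s = 3 and d = 989.
x_0 = 2^989 mod 7913 = 5514.
x_1 = 5514^2 mod 7913 = 2450.
x_2 = 2450^2 mod 7913 = 4446.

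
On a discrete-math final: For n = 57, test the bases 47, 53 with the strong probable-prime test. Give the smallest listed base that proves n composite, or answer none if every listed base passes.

n − 1 = 56 = 2^3 · 7, so s = 3 and d = 7.
Base 47: x_0 = 47^7 mod 57 = 23. x_0 is neither 1 nor 56, so continue squaring. x_1 = 23^2 mod 57 = 16. x_2 = 16^2 mod 57 = 28. Reached i = s−1 = 2 without hitting −1: 47 is a Miller–Rabin witness and 57 is composite.
Base 53: x_0 = 53^7 mod 57 = 32. x_0 is neither 1 nor 56, so continue squaring. x_1 = 32^2 mod 57 = 55. x_2 = 55^2 mod 57 = 4. Reached i = s−1 = 2 without hitting −1: 53 is a Miller–Rabin witness and 57 is composite.
The smallest witness among the given bases is 47.

47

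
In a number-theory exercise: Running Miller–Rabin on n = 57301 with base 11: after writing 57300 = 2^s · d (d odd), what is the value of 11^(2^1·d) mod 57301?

57300

n − 1 = 57300 = 2^2 · 14325, so s = 2 and d = 14325.
Repeated squaring mod 57301: 11^1 ≡ 11, 11^2 ≡ 121, 11^4 ≡ 14641, 11^8 ≡ 53141, 11^16 ≡ 698, 11^32 ≡ 28796, 11^64 ≡ 6845, 11^128 ≡ 39108, 11^256 ≡ 14673, 11^512 ≡ 17072, 11^1024 ≡ 20298, 11^2048 ≡ 14614, 11^4096 ≡ 8169, 11^8192 ≡ 34197.
14325 = 8192 + 4096 + 1024 + 512 + 256 + 128 + 64 + 32 + 16 + 4 + 1, so 11^14325 ≡ 34197·8169·20298·17072·14673·39108·6845·28796·698·14641·11 ≡ 52454 (mod 57301).
x_0 = 52454.
x_1 = 52454^2 mod 57301 = 57300.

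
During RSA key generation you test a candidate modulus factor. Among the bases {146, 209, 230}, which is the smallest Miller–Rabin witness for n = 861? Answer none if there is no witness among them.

n − 1 = 860 = 2^2 · 215, so s = 2 and d = 215.
Base 146: x_0 = 146^215 mod 861 = 860. x_0 = 860 ≡ −1, so 146 is not a witness.
Base 209: x_0 = 209^215 mod 861 = 860. x_0 = 860 ≡ −1, so 209 is not a witness.
Base 230: x_0 = 230^215 mod 861 = 860. x_0 = 860 ≡ −1, so 230 is not a witness.
No listed base is a witness for 861.

none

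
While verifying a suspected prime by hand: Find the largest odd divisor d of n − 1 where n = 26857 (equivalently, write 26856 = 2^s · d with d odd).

3357

Halving: 26856 → 13428 → 6714 → 3357; 3357 is odd.
So 26856 = 2^3 · 3357.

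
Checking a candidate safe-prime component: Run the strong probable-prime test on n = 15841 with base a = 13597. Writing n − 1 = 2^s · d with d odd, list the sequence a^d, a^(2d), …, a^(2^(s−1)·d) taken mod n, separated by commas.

n − 1 = 15840 = 2^5 · 495, so s = 5 and d = 495.
x_0 = 13597^495 mod 15841 = 10758.
x_1 = 10758^2 mod 15841 = 218.
x_2 = 218^2 mod 15841 = 1.
x_3 = 1^2 mod 15841 = 1.
x_4 = 1^2 mod 15841 = 1.

10758, 218, 1, 1, 1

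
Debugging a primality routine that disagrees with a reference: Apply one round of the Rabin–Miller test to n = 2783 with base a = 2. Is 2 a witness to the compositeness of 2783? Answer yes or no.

yes

n − 1 = 2782 = 2^1 · 1391, so s = 1 and d = 1391.
Repeated squaring mod 2783: 2^1 ≡ 2, 2^2 ≡ 4, 2^4 ≡ 16, 2^8 ≡ 256, 2^16 ≡ 1527, 2^32 ≡ 2358, 2^64 ≡ 2513, 2^128 ≡ 542, 2^256 ≡ 1549, 2^512 ≡ 455, 2^1024 ≡ 1083.
1391 = 1024 + 256 + 64 + 32 + 8 + 4 + 2 + 1, so 2^1391 ≡ 1083·1549·2513·2358·256·16·4·2 ≡ 1619 (mod 2783).
x_0 = 2^1391 mod 2783 = 1619.
x_0 ∉ {1, 2782} and s = 1, so 2 is a Miller–Rabin witness and 2783 is composite.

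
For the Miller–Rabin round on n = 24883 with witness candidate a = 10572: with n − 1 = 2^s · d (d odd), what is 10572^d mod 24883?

5129

n − 1 = 24882 = 2^1 · 12441, so s = 1 and d = 12441.
By repeated squaring, 10572^12441 ≡ 5129 (mod 24883).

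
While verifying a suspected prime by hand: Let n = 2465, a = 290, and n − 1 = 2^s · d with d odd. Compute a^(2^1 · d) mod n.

n − 1 = 2464 = 2^5 · 77, so s = 5 and d = 77.
Repeated squaring mod 2465: 290^1 ≡ 290, 290^2 ≡ 290, 290^4 ≡ 290, 290^8 ≡ 290, 290^16 ≡ 290, 290^32 ≡ 290, 290^64 ≡ 290.
77 = 64 + 8 + 4 + 1, so 290^77 ≡ 290·290·290·290 ≡ 290 (mod 2465).
x_0 = 290.
x_1 = 290^2 mod 2465 = 290.

290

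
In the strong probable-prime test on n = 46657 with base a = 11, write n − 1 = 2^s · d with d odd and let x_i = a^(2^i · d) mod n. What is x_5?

1

n − 1 = 46656 = 2^6 · 729, so s = 6 and d = 729.
By repeated squaring, 11^729 ≡ 42882 (mod 46657).
x_0 = 42882.
x_1 = 42882^2 mod 46657 = 20240.
x_2 = 20240^2 mod 46657 = 9140.
x_3 = 9140^2 mod 46657 = 23570.
x_4 = 23570^2 mod 46657 = 1.
x_5 = 1^2 mod 46657 = 1.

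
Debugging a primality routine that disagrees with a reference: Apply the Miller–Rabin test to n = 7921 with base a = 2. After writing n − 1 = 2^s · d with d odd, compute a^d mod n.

n − 1 = 7920 = 2^4 · 495, so s = 4 and d = 495.
Repeated squaring mod 7921: 2^1 ≡ 2, 2^2 ≡ 4, 2^4 ≡ 16, 2^8 ≡ 256, 2^16 ≡ 2168, 2^32 ≡ 3071, 2^64 ≡ 5051, 2^128 ≡ 6981, 2^256 ≡ 4369.
495 = 256 + 128 + 64 + 32 + 8 + 4 + 2 + 1, so 2^495 ≡ 4369·6981·5051·3071·256·16·4·2 ≡ 4985 (mod 7921).

4985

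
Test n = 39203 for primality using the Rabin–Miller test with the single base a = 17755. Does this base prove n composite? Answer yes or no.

yes

n − 1 = 39202 = 2^1 · 19601, so s = 1 and d = 19601.
x_0 = 17755^19601 mod 39203 = 32333.
x_0 ∉ {1, 39202} and s = 1, so 17755 is a Miller–Rabin witness and 39203 is composite.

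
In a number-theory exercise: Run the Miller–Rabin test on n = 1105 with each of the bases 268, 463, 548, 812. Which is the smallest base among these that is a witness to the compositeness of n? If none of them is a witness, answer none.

n − 1 = 1104 = 2^4 · 69, so s = 4 and d = 69.
Base 268: x_0 = 268^69 mod 1105 = 268. x_0 is neither 1 nor 1104, so continue squaring. x_1 = 268^2 mod 1105 = 1104. x_1 ≡ −1, so 268 is not a witness.
Base 463: x_0 = 463^69 mod 1105 = 463. x_0 is neither 1 nor 1104, so continue squaring. x_1 = 463^2 mod 1105 = 1104. x_1 ≡ −1, so 463 is not a witness.
Base 548: x_0 = 548^69 mod 1105 = 1058. x_0 is neither 1 nor 1104, so continue squaring. x_1 = 1058^2 mod 1105 = 1104. x_1 ≡ −1, so 548 is not a witness.
Base 812: x_0 = 812^69 mod 1105 = 642. x_0 is neither 1 nor 1104, so continue squaring. x_1 = 642^2 mod 1105 = 1104. x_1 ≡ −1, so 812 is not a witness.
No listed base is a witness for 1105.

none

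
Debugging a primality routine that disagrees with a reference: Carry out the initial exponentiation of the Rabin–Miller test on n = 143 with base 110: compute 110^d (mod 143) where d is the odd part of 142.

n − 1 = 142 = 2^1 · 71, so s = 1 and d = 71.
Repeated squaring mod 143: 110^1 ≡ 110, 110^2 ≡ 88, 110^4 ≡ 22, 110^8 ≡ 55, 110^16 ≡ 22, 110^32 ≡ 55, 110^64 ≡ 22.
71 = 64 + 4 + 2 + 1, so 110^71 ≡ 22·22·88·110 ≡ 11 (mod 143).

11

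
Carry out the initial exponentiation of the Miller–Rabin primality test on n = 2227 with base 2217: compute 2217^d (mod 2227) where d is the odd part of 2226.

n − 1 = 2226 = 2^1 · 1113, so s = 1 and d = 1113.
2217^1113 mod 2227 = 2067.

2067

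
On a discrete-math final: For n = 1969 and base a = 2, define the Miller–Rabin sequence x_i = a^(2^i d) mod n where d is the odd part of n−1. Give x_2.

1478

n − 1 = 1968 = 2^4 · 123, so s = 4 and d = 123.
Repeated squaring mod 1969: 2^1 ≡ 2, 2^2 ≡ 4, 2^4 ≡ 16, 2^8 ≡ 256, 2^16 ≡ 559, 2^32 ≡ 1379, 2^64 ≡ 1556.
123 = 64 + 32 + 16 + 8 + 2 + 1, so 2^123 ≡ 1556·1379·559·256·4·2 ≡ 1823 (mod 1969).
x_0 = 1823.
x_1 = 1823^2 mod 1969 = 1626.
x_2 = 1626^2 mod 1969 = 1478.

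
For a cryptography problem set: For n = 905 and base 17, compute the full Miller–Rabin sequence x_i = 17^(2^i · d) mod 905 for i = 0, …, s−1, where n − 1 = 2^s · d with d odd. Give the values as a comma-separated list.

817, 504, 616

n − 1 = 904 = 2^3 · 113, so s = 3 and d = 113.
x_0 = 17^113 mod 905 = 817.
x_1 = 817^2 mod 905 = 504.
x_2 = 504^2 mod 905 = 616.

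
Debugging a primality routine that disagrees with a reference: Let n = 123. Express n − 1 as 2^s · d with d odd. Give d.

Halving: 122 → 61; 61 is odd.
So 122 = 2^1 · 61.

61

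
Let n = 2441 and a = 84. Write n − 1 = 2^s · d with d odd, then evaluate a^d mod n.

672

n − 1 = 2440 = 2^3 · 305, so s = 3 and d = 305.
By repeated squaring, 84^305 ≡ 672 (mod 2441).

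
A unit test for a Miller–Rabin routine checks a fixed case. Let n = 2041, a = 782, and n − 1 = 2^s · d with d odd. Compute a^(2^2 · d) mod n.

729

n − 1 = 2040 = 2^3 · 255, so s = 3 and d = 255.
By repeated squaring, 782^255 ≡ 1802 (mod 2041).
x_0 = 1802.
x_1 = 1802^2 mod 2041 = 2014.
x_2 = 2014^2 mod 2041 = 729.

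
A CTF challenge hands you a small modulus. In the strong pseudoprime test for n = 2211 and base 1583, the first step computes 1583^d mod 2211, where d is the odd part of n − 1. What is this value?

n − 1 = 2210 = 2^1 · 1105, so s = 1 and d = 1105.
1583^1105 mod 2211 = 362.

362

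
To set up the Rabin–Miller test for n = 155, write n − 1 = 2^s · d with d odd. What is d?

Halving: 154 → 77; 77 is odd.
So 154 = 2^1 · 77.

77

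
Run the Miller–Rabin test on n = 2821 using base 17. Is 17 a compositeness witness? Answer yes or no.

n − 1 = 2820 = 2^2 · 705, so s = 2 and d = 705.
x_0 = 17^705 mod 2821 = 2820.
x_0 = 2820 ≡ −1, so 17 is not a witness.

no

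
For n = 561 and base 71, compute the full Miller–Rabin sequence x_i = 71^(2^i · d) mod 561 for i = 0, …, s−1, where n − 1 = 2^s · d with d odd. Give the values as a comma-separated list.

n − 1 = 560 = 2^4 · 35, so s = 4 and d = 35.
x_0 = 71^35 mod 561 = 452.
x_1 = 452^2 mod 561 = 100.
x_2 = 100^2 mod 561 = 463.
x_3 = 463^2 mod 561 = 67.

452, 100, 463, 67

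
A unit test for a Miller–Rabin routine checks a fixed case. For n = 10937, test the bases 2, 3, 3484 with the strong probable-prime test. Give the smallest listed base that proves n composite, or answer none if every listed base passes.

n − 1 = 10936 = 2^3 · 1367, so s = 3 and d = 1367.
Base 2: x_0 = 2^1367 mod 10937 = 1. x_0 = 1, so 2 is not a witness.
Base 3: x_0 = 3^1367 mod 10937 = 4285. x_0 is neither 1 nor 10936, so continue squaring. x_1 = 4285^2 mod 10937 = 8939. x_2 = 8939^2 mod 10937 = 10936. x_2 ≡ −1, so 3 is not a witness.
Base 3484: x_0 = 3484^1367 mod 10937 = 1998. x_0 is neither 1 nor 10936, so continue squaring. x_1 = 1998^2 mod 10937 = 10936. x_1 ≡ −1, so 3484 is not a witness.
No listed base is a witness for 10937.

none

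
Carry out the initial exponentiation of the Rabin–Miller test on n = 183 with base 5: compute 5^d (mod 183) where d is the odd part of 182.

5

n − 1 = 182 = 2^1 · 91, so s = 1 and d = 91.
5^91 mod 183 = 5.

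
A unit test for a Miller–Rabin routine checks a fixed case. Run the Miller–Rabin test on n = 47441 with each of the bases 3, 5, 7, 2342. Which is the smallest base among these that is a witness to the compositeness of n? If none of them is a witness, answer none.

none

n − 1 = 47440 = 2^4 · 2965, so s = 4 and d = 2965.
Base 3: x_0 = 3^2965 mod 47441 = 43255. x_0 is neither 1 nor 47440, so continue squaring. x_1 = 43255^2 mod 47441 = 16867. x_2 = 16867^2 mod 47441 = 39453. x_3 = 39453^2 mod 47441 = 47440. x_3 ≡ −1, so 3 is not a witness.
Base 5: x_0 = 5^2965 mod 47441 = 16867. x_0 is neither 1 nor 47440, so continue squaring. x_1 = 16867^2 mod 47441 = 39453. x_2 = 39453^2 mod 47441 = 47440. x_2 ≡ −1, so 5 is not a witness.
Base 7: x_0 = 7^2965 mod 47441 = 47440. x_0 = 47440 ≡ −1, so 7 is not a witness.
Base 2342: x_0 = 2342^2965 mod 47441 = 47407. x_0 is neither 1 nor 47440, so continue squaring. x_1 = 47407^2 mod 47441 = 1156. x_2 = 1156^2 mod 47441 = 7988. x_3 = 7988^2 mod 47441 = 47440. x_3 ≡ −1, so 2342 is not a witness.
No listed base is a witness for 47441.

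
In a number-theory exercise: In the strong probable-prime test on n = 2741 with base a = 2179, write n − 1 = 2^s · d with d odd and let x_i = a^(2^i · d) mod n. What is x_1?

2740

n − 1 = 2740 = 2^2 · 685, so s = 2 and d = 685.
x_0 = 2179^685 mod 2741 = 656.
x_1 = 656^2 mod 2741 = 2740.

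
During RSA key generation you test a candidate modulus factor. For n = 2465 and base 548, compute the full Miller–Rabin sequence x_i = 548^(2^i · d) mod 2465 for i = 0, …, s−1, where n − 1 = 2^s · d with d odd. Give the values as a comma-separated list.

n − 1 = 2464 = 2^5 · 77, so s = 5 and d = 77.
x_0 = 548^77 mod 2465 = 1143.
x_1 = 1143^2 mod 2465 = 2464.
x_2 = 2464^2 mod 2465 = 1.
x_3 = 1^2 mod 2465 = 1.
x_4 = 1^2 mod 2465 = 1.

1143, 2464, 1, 1, 1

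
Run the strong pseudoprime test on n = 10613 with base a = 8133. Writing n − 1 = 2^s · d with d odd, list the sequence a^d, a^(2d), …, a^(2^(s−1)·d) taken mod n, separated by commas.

n − 1 = 10612 = 2^2 · 2653, so s = 2 and d = 2653.
x_0 = 8133^2653 mod 10613 = 10612.
x_1 = 10612^2 mod 10613 = 1.

10612, 1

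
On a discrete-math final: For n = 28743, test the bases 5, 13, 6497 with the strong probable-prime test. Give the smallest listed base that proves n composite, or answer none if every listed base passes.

n − 1 = 28742 = 2^1 · 14371, so s = 1 and d = 14371.
Base 5: x_0 = 5^14371 mod 28743 = 1919. x_0 ∉ {1, 28742} and s = 1, so 5 is a Miller–Rabin witness and 28743 is composite.
Base 13: x_0 = 13^14371 mod 28743 = 16744. x_0 ∉ {1, 28742} and s = 1, so 13 is a Miller–Rabin witness and 28743 is composite.
Base 6497: x_0 = 6497^14371 mod 28743 = 3494. x_0 ∉ {1, 28742} and s = 1, so 6497 is a Miller–Rabin witness and 28743 is composite.
The smallest witness among the given bases is 5.

5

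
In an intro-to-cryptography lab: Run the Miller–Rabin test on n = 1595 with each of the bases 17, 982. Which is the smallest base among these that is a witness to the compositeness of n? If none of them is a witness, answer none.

n − 1 = 1594 = 2^1 · 797, so s = 1 and d = 797.
Base 17: x_0 = 17^797 mod 1595 = 162. x_0 ∉ {1, 1594} and s = 1, so 17 is a Miller–Rabin witness and 1595 is composite.
Base 982: x_0 = 982^797 mod 1595 = 152. x_0 ∉ {1, 1594} and s = 1, so 982 is a Miller–Rabin witness and 1595 is composite.
The smallest witness among the given bases is 17.

17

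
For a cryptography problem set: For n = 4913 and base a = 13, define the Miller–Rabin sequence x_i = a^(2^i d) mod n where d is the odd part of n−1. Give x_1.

3059

n − 1 = 4912 = 2^4 · 307, so s = 4 and d = 307.
x_0 = 13^307 mod 4913 = 4033.
x_1 = 4033^2 mod 4913 = 3059.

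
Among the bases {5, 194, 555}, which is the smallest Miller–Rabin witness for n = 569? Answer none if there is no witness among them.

none

n − 1 = 568 = 2^3 · 71, so s = 3 and d = 71.
Base 5: x_0 = 5^71 mod 569 = 1. x_0 = 1, so 5 is not a witness.
Base 194: x_0 = 194^71 mod 569 = 292. x_0 is neither 1 nor 568, so continue squaring. x_1 = 292^2 mod 569 = 483. x_2 = 483^2 mod 569 = 568. x_2 ≡ −1, so 194 is not a witness.
Base 555: x_0 = 555^71 mod 569 = 1. x_0 = 1, so 555 is not a witness.
No listed base is a witness for 569.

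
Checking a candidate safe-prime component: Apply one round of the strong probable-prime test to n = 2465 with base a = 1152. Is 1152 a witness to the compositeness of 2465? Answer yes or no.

no

n − 1 = 2464 = 2^5 · 77, so s = 5 and d = 77.
x_0 = 1152^77 mod 2465 = 1322.
x_0 is neither 1 nor 2464, so continue squaring.
x_1 = 1322^2 mod 2465 = 2464.
x_1 ≡ −1, so 1152 is not a witness.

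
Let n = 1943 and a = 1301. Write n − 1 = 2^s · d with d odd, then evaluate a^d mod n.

n − 1 = 1942 = 2^1 · 971, so s = 1 and d = 971.
1301^971 mod 1943 = 1180.

1180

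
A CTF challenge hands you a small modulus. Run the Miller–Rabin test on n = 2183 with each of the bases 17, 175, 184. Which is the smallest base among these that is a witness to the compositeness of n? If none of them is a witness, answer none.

n − 1 = 2182 = 2^1 · 1091, so s = 1 and d = 1091.
Base 17: x_0 = 17^1091 mod 2183 = 920. x_0 ∉ {1, 2182} and s = 1, so 17 is a Miller–Rabin witness and 2183 is composite.
Base 175: x_0 = 175^1091 mod 2183 = 1010. x_0 ∉ {1, 2182} and s = 1, so 175 is a Miller–Rabin witness and 2183 is composite.
Base 184: x_0 = 184^1091 mod 2183 = 1738. x_0 ∉ {1, 2182} and s = 1, so 184 is a Miller–Rabin witness and 2183 is composite.
The smallest witness among the given bases is 17.

17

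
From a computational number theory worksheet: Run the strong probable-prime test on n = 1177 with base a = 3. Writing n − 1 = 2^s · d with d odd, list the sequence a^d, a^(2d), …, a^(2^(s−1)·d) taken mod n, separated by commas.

42, 587, 885

n − 1 = 1176 = 2^3 · 147, so s = 3 and d = 147.
x_0 = 3^147 mod 1177 = 42.
x_1 = 42^2 mod 1177 = 587.
x_2 = 587^2 mod 1177 = 885.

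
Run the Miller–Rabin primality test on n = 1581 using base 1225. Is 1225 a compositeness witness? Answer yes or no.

no

n − 1 = 1580 = 2^2 · 395, so s = 2 and d = 395.
Repeated squaring mod 1581: 1225^1 ≡ 1225, 1225^2 ≡ 256, 1225^4 ≡ 715, 1225^8 ≡ 562, 1225^16 ≡ 1225, 1225^32 ≡ 256, 1225^64 ≡ 715, 1225^128 ≡ 562, 1225^256 ≡ 1225.
395 = 256 + 128 + 8 + 2 + 1, so 1225^395 ≡ 1225·562·562·256·1225 ≡ 1 (mod 1581).
x_0 = 1225^395 mod 1581 = 1.
x_0 = 1, so 1225 is not a witness.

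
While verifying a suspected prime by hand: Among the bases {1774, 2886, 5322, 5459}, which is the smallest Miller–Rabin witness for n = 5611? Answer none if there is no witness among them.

n − 1 = 5610 = 2^1 · 2805, so s = 1 and d = 2805.
Base 1774: x_0 = 1774^2805 mod 5611 = 1. x_0 = 1, so 1774 is not a witness.
Base 2886: x_0 = 2886^2805 mod 5611 = 2541. x_0 ∉ {1, 5610} and s = 1, so 2886 is a Miller–Rabin witness and 5611 is composite.
Base 5322: x_0 = 5322^2805 mod 5611 = 1580. x_0 ∉ {1, 5610} and s = 1, so 5322 is a Miller–Rabin witness and 5611 is composite.
Base 5459: x_0 = 5459^2805 mod 5611 = 3440. x_0 ∉ {1, 5610} and s = 1, so 5459 is a Miller–Rabin witness and 5611 is composite.
The smallest witness among the given bases is 2886.

2886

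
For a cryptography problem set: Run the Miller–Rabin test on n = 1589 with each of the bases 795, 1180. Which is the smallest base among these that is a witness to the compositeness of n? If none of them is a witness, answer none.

n − 1 = 1588 = 2^2 · 397, so s = 2 and d = 397.
Base 795: x_0 = 795^397 mod 1589 = 1082. x_0 is neither 1 nor 1588, so continue squaring. x_1 = 1082^2 mod 1589 = 1220. Reached i = s−1 = 1 without hitting −1: 795 is a Miller–Rabin witness and 1589 is composite.
Base 1180: x_0 = 1180^397 mod 1589 = 1467. x_0 is neither 1 nor 1588, so continue squaring. x_1 = 1467^2 mod 1589 = 583. Reached i = s−1 = 1 without hitting −1: 1180 is a Miller–Rabin witness and 1589 is composite.
The smallest witness among the given bases is 795.

795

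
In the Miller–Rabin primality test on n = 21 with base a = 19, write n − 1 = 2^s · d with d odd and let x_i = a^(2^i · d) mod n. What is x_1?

16

n − 1 = 20 = 2^2 · 5, so s = 2 and d = 5.
x_0 = 19^5 mod 21 = 10.
x_1 = 10^2 mod 21 = 16.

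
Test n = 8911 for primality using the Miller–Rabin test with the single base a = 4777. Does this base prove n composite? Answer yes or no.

no

n − 1 = 8910 = 2^1 · 4455, so s = 1 and d = 4455.
Repeated squaring mod 8911: 4777^1 ≡ 4777, 4777^2 ≡ 7569, 4777^4 ≡ 942, 4777^8 ≡ 5175, 4777^16 ≡ 3070, 4777^32 ≡ 5973, 4777^64 ≡ 5996, 4777^128 ≡ 5042, 4777^256 ≡ 7592, 4777^512 ≡ 2116, 4777^1024 ≡ 4134, 4777^2048 ≡ 7569, 4777^4096 ≡ 942.
4455 = 4096 + 256 + 64 + 32 + 4 + 2 + 1, so 4777^4455 ≡ 942·7592·5996·5973·942·7569·4777 ≡ 8910 (mod 8911).
x_0 = 4777^4455 mod 8911 = 8910.
x_0 = 8910 ≡ −1, so 4777 is not a witness.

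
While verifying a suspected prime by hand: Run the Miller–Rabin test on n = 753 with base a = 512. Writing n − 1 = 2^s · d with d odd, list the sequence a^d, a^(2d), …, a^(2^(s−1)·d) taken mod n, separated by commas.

188, 706, 703, 241

n − 1 = 752 = 2^4 · 47, so s = 4 and d = 47.
x_0 = 512^47 mod 753 = 188.
x_1 = 188^2 mod 753 = 706.
x_2 = 706^2 mod 753 = 703.
x_3 = 703^2 mod 753 = 241.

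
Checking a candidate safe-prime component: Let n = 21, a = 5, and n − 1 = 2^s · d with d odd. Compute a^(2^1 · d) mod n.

16

n − 1 = 20 = 2^2 · 5, so s = 2 and d = 5.
By repeated squaring, 5^5 ≡ 17 (mod 21).
x_0 = 17.
x_1 = 17^2 mod 21 = 16.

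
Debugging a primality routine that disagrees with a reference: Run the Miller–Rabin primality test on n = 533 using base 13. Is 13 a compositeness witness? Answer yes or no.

yes

n − 1 = 532 = 2^2 · 133, so s = 2 and d = 133.
x_0 = 13^133 mod 533 = 52.
x_0 is neither 1 nor 532, so continue squaring.
x_1 = 52^2 mod 533 = 39.
Reached i = s−1 = 1 without hitting −1: 13 is a Miller–Rabin witness and 533 is composite.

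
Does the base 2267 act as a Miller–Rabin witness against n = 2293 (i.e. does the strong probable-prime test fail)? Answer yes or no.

no

n − 1 = 2292 = 2^2 · 573, so s = 2 and d = 573.
x_0 = 2267^573 mod 2293 = 2292.
x_0 = 2292 ≡ −1, so 2267 is not a witness.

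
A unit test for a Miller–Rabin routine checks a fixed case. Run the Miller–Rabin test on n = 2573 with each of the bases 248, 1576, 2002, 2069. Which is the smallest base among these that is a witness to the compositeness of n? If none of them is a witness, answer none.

248

n − 1 = 2572 = 2^2 · 643, so s = 2 and d = 643.
Base 248: x_0 = 248^643 mod 2573 = 248. x_0 is neither 1 nor 2572, so continue squaring. x_1 = 248^2 mod 2573 = 2325. Reached i = s−1 = 1 without hitting −1: 248 is a Miller–Rabin witness and 2573 is composite.
Base 1576: x_0 = 1576^643 mod 2573 = 1576. x_0 is neither 1 nor 2572, so continue squaring. x_1 = 1576^2 mod 2573 = 831. Reached i = s−1 = 1 without hitting −1: 1576 is a Miller–Rabin witness and 2573 is composite.
Base 2002: x_0 = 2002^643 mod 2573 = 51. x_0 is neither 1 nor 2572, so continue squaring. x_1 = 51^2 mod 2573 = 28. Reached i = s−1 = 1 without hitting −1: 2002 is a Miller–Rabin witness and 2573 is composite.
Base 2069: x_0 = 2069^643 mod 2573 = 2123. x_0 is neither 1 nor 2572, so continue squaring. x_1 = 2123^2 mod 2573 = 1806. Reached i = s−1 = 1 without hitting −1: 2069 is a Miller–Rabin witness and 2573 is composite.
The smallest witness among the given bases is 248.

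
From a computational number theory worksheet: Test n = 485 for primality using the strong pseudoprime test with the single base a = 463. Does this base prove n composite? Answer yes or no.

no

n − 1 = 484 = 2^2 · 121, so s = 2 and d = 121.
x_0 = 463^121 mod 485 = 463.
x_0 is neither 1 nor 484, so continue squaring.
x_1 = 463^2 mod 485 = 484.
x_1 ≡ −1, so 463 is not a witness.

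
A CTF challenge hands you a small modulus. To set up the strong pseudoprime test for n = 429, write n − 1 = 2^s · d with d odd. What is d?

Halving: 428 → 214 → 107; 107 is odd.
So 428 = 2^2 · 107.

107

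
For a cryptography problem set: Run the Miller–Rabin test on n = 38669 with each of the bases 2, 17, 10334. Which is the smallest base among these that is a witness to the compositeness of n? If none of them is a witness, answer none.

none

n − 1 = 38668 = 2^2 · 9667, so s = 2 and d = 9667.
Base 2: x_0 = 2^9667 mod 38669 = 9490. x_0 is neither 1 nor 38668, so continue squaring. x_1 = 9490^2 mod 38669 = 38668. x_1 ≡ −1, so 2 is not a witness.
Base 17: x_0 = 17^9667 mod 38669 = 29179. x_0 is neither 1 nor 38668, so continue squaring. x_1 = 29179^2 mod 38669 = 38668. x_1 ≡ −1, so 17 is not a witness.
Base 10334: x_0 = 10334^9667 mod 38669 = 9490. x_0 is neither 1 nor 38668, so continue squaring. x_1 = 9490^2 mod 38669 = 38668. x_1 ≡ −1, so 10334 is not a witness.
No listed base is a witness for 38669.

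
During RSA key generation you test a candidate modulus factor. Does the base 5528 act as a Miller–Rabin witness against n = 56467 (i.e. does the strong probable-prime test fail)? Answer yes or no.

no

n − 1 = 56466 = 2^1 · 28233, so s = 1 and d = 28233.
x_0 = 5528^28233 mod 56467 = 56466.
x_0 = 56466 ≡ −1, so 5528 is not a witness.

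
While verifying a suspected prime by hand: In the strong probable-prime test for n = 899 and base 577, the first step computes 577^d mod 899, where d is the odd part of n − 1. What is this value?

142

n − 1 = 898 = 2^1 · 449, so s = 1 and d = 449.
Repeated squaring mod 899: 577^1 ≡ 577, 577^2 ≡ 299, 577^4 ≡ 400, 577^8 ≡ 877, 577^16 ≡ 484, 577^32 ≡ 516, 577^64 ≡ 152, 577^128 ≡ 629, 577^256 ≡ 81.
449 = 256 + 128 + 64 + 1, so 577^449 ≡ 81·629·152·577 ≡ 142 (mod 899).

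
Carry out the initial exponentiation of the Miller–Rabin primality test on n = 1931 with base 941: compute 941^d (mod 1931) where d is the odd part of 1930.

1

n − 1 = 1930 = 2^1 · 965, so s = 1 and d = 965.
941^965 mod 1931 = 1.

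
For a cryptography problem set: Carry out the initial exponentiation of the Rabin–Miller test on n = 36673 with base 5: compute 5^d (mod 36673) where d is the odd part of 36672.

17919

n − 1 = 36672 = 2^6 · 573, so s = 6 and d = 573.
5^573 mod 36673 = 17919.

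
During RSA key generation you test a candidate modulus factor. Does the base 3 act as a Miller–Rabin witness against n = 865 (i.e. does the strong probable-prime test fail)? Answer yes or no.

n − 1 = 864 = 2^5 · 27, so s = 5 and d = 27.
x_0 = 3^27 mod 865 = 712.
x_0 is neither 1 nor 864, so continue squaring.
x_1 = 712^2 mod 865 = 54.
x_2 = 54^2 mod 865 = 321.
x_3 = 321^2 mod 865 = 106.
x_4 = 106^2 mod 865 = 856.
Reached i = s−1 = 4 without hitting −1: 3 is a Miller–Rabin witness and 865 is composite.

yes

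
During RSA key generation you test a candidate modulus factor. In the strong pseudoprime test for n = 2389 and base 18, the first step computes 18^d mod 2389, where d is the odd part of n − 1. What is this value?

2104

n − 1 = 2388 = 2^2 · 597, so s = 2 and d = 597.
18^597 mod 2389 = 2104.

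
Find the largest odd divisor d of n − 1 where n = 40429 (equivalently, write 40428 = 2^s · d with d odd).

10107

Halving: 40428 → 20214 → 10107; 10107 is odd.
So 40428 = 2^2 · 10107.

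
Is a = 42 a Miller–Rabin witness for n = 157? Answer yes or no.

n − 1 = 156 = 2^2 · 39, so s = 2 and d = 39.
x_0 = 42^39 mod 157 = 156.
x_0 = 156 ≡ −1, so 42 is not a witness.

no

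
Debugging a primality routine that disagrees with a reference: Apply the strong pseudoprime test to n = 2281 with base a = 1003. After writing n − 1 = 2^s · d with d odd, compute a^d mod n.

1

n − 1 = 2280 = 2^3 · 285, so s = 3 and d = 285.
Repeated squaring mod 2281: 1003^1 ≡ 1003, 1003^2 ≡ 88, 1003^4 ≡ 901, 1003^8 ≡ 2046, 1003^16 ≡ 481, 1003^32 ≡ 980, 1003^64 ≡ 99, 1003^128 ≡ 677, 1003^256 ≡ 2129.
285 = 256 + 16 + 8 + 4 + 1, so 1003^285 ≡ 2129·481·2046·901·1003 ≡ 1 (mod 2281).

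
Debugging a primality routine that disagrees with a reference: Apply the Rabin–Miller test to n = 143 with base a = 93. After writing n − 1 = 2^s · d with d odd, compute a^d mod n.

n − 1 = 142 = 2^1 · 71, so s = 1 and d = 71.
By repeated squaring, 93^71 ≡ 137 (mod 143).

137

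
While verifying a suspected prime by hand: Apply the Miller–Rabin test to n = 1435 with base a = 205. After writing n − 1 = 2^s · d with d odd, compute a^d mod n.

820

n − 1 = 1434 = 2^1 · 717, so s = 1 and d = 717.
By repeated squaring, 205^717 ≡ 820 (mod 1435).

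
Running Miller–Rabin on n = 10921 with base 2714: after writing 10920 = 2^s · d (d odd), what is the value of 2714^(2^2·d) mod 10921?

8214

n − 1 = 10920 = 2^3 · 1365, so s = 3 and d = 1365.
x_0 = 2714^1365 mod 10921 = 6484.
x_1 = 6484^2 mod 10921 = 7327.
x_2 = 7327^2 mod 10921 = 8214.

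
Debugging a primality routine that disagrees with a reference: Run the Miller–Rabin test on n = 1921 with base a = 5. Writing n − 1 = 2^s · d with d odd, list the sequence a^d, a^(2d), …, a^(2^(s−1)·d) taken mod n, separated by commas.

1588, 1392, 1296, 662, 256, 222, 1259

n − 1 = 1920 = 2^7 · 15, so s = 7 and d = 15.
x_0 = 5^15 mod 1921 = 1588.
x_1 = 1588^2 mod 1921 = 1392.
x_2 = 1392^2 mod 1921 = 1296.
x_3 = 1296^2 mod 1921 = 662.
x_4 = 662^2 mod 1921 = 256.
x_5 = 256^2 mod 1921 = 222.
x_6 = 222^2 mod 1921 = 1259.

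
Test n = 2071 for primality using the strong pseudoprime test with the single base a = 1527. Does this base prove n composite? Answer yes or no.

n − 1 = 2070 = 2^1 · 1035, so s = 1 and d = 1035.
By repeated squaring, 1527^1035 ≡ 1 (mod 2071).
x_0 = 1527^1035 mod 2071 = 1.
x_0 = 1, so 1527 is not a witness.

no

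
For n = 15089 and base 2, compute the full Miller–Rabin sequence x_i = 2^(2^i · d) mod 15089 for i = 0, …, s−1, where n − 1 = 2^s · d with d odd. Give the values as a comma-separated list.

n − 1 = 15088 = 2^4 · 943, so s = 4 and d = 943.
x_0 = 2^943 mod 15089 = 10793.
x_1 = 10793^2 mod 15089 = 1769.
x_2 = 1769^2 mod 15089 = 5938.
x_3 = 5938^2 mod 15089 = 11940.

10793, 1769, 5938, 11940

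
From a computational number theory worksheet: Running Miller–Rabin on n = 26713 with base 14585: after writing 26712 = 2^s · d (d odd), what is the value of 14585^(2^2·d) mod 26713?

n − 1 = 26712 = 2^3 · 3339, so s = 3 and d = 3339.
Repeated squaring mod 26713: 14585^1 ≡ 14585, 14585^2 ≡ 6606, 14585^4 ≡ 16907, 14585^8 ≡ 17549, 14585^16 ≡ 19937, 14585^32 ≡ 21242, 14585^64 ≡ 13281, 14585^128 ≡ 25735, 14585^256 ≡ 21529, 14585^512 ≡ 578, 14585^1024 ≡ 13528, 14585^2048 ≡ 22734.
3339 = 2048 + 1024 + 256 + 8 + 2 + 1, so 14585^3339 ≡ 22734·13528·21529·17549·6606·14585 ≡ 8204 (mod 26713).
x_0 = 8204.
x_1 = 8204^2 mod 26713 = 15569.
x_2 = 15569^2 mod 26713 = 26712.

26712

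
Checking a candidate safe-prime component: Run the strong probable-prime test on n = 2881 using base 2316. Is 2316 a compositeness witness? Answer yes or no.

n − 1 = 2880 = 2^6 · 45, so s = 6 and d = 45.
x_0 = 2316^45 mod 2881 = 2880.
x_0 = 2880 ≡ −1, so 2316 is not a witness.

no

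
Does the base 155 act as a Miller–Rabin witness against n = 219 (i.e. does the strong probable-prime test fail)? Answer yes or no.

yes

n − 1 = 218 = 2^1 · 109, so s = 1 and d = 109.
Repeated squaring mod 219: 155^1 ≡ 155, 155^2 ≡ 154, 155^4 ≡ 64, 155^8 ≡ 154, 155^16 ≡ 64, 155^32 ≡ 154, 155^64 ≡ 64.
109 = 64 + 32 + 8 + 4 + 1, so 155^109 ≡ 64·154·154·64·155 ≡ 155 (mod 219).
x_0 = 155^109 mod 219 = 155.
x_0 ∉ {1, 218} and s = 1, so 155 is a Miller–Rabin witness and 219 is composite.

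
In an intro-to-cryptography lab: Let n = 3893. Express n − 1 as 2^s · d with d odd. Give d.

973

Halving: 3892 → 1946 → 973; 973 is odd.
So 3892 = 2^2 · 973.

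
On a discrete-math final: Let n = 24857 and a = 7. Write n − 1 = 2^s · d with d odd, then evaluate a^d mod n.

7896

n − 1 = 24856 = 2^3 · 3107, so s = 3 and d = 3107.
Repeated squaring mod 24857: 7^1 ≡ 7, 7^2 ≡ 49, 7^4 ≡ 2401, 7^8 ≡ 22834, 7^16 ≡ 15981, 7^32 ≡ 11543, 7^64 ≡ 7329, 7^128 ≡ 23121, 7^256 ≡ 5999, 7^512 ≡ 19922, 7^1024 ≡ 19222, 7^2048 ≡ 10836.
3107 = 2048 + 1024 + 32 + 2 + 1, so 7^3107 ≡ 10836·19222·11543·49·7 ≡ 7896 (mod 24857).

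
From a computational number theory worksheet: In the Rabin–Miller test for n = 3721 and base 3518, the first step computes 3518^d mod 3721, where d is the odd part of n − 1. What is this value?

487

n − 1 = 3720 = 2^3 · 465, so s = 3 and d = 465.
Repeated squaring mod 3721: 3518^1 ≡ 3518, 3518^2 ≡ 278, 3518^4 ≡ 2864, 3518^8 ≡ 1412, 3518^16 ≡ 3009, 3518^32 ≡ 888, 3518^64 ≡ 3413, 3518^128 ≡ 1839, 3518^256 ≡ 3253.
465 = 256 + 128 + 64 + 16 + 1, so 3518^465 ≡ 3253·1839·3413·3009·3518 ≡ 487 (mod 3721).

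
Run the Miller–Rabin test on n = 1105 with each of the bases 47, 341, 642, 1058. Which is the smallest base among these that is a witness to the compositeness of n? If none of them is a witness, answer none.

none

n − 1 = 1104 = 2^4 · 69, so s = 4 and d = 69.
Base 47: x_0 = 47^69 mod 1105 = 47. x_0 is neither 1 nor 1104, so continue squaring. x_1 = 47^2 mod 1105 = 1104. x_1 ≡ −1, so 47 is not a witness.
Base 341: x_0 = 341^69 mod 1105 = 1. x_0 = 1, so 341 is not a witness.
Base 642: x_0 = 642^69 mod 1105 = 642. x_0 is neither 1 nor 1104, so continue squaring. x_1 = 642^2 mod 1105 = 1104. x_1 ≡ −1, so 642 is not a witness.
Base 1058: x_0 = 1058^69 mod 1105 = 1058. x_0 is neither 1 nor 1104, so continue squaring. x_1 = 1058^2 mod 1105 = 1104. x_1 ≡ −1, so 1058 is not a witness.
No listed base is a witness for 1105.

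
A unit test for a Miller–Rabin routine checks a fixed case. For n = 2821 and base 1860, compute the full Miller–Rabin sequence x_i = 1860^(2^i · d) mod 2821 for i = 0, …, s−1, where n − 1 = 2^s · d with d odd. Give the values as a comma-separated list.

2666, 1457

n − 1 = 2820 = 2^2 · 705, so s = 2 and d = 705.
x_0 = 1860^705 mod 2821 = 2666.
x_1 = 2666^2 mod 2821 = 1457.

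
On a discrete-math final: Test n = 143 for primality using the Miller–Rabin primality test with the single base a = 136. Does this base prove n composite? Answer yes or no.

n − 1 = 142 = 2^1 · 71, so s = 1 and d = 71.
x_0 = 136^71 mod 143 = 37.
x_0 ∉ {1, 142} and s = 1, so 136 is a Miller–Rabin witness and 143 is composite.

yes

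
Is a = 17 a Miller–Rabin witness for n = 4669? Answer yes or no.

n − 1 = 4668 = 2^2 · 1167, so s = 2 and d = 1167.
Repeated squaring mod 4669: 17^1 ≡ 17, 17^2 ≡ 289, 17^4 ≡ 4148, 17^8 ≡ 639, 17^16 ≡ 2118, 17^32 ≡ 3684, 17^64 ≡ 3742, 17^128 ≡ 233, 17^256 ≡ 2930, 17^512 ≡ 3278, 17^1024 ≡ 1915.
1167 = 1024 + 128 + 8 + 4 + 2 + 1, so 17^1167 ≡ 1915·233·639·4148·289·17 ≡ 1259 (mod 4669).
x_0 = 17^1167 mod 4669 = 1259.
x_0 is neither 1 nor 4668, so continue squaring.
x_1 = 1259^2 mod 4669 = 2290.
Reached i = s−1 = 1 without hitting −1: 17 is a Miller–Rabin witness and 4669 is composite.

yes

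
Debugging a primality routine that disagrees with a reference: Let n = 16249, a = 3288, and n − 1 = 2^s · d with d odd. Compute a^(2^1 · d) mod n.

9072

n − 1 = 16248 = 2^3 · 2031, so s = 3 and d = 2031.
x_0 = 3288^2031 mod 16249 = 9848.
x_1 = 9848^2 mod 16249 = 9072.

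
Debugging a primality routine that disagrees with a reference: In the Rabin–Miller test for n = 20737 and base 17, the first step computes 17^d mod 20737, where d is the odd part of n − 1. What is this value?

n − 1 = 20736 = 2^8 · 81, so s = 8 and d = 81.
17^81 mod 20737 = 11205.

11205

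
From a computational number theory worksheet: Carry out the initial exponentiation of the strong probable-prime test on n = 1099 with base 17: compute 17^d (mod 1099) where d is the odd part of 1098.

n − 1 = 1098 = 2^1 · 549, so s = 1 and d = 549.
Repeated squaring mod 1099: 17^1 ≡ 17, 17^2 ≡ 289, 17^4 ≡ 1096, 17^8 ≡ 9, 17^16 ≡ 81, 17^32 ≡ 1066, 17^64 ≡ 1089, 17^128 ≡ 100, 17^256 ≡ 109, 17^512 ≡ 891.
549 = 512 + 32 + 4 + 1, so 17^549 ≡ 891·1066·1096·17 ≡ 517 (mod 1099).

517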